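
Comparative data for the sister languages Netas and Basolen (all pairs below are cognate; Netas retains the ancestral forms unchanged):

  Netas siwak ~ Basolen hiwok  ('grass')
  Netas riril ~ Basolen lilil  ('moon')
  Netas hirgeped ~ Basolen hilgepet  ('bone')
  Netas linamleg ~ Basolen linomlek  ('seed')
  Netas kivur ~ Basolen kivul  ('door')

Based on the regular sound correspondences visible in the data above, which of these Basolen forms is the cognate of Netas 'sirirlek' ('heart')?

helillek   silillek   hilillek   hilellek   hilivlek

siwak ~ hiwok — Netas s corresponds to Basolen h word-initially before a front vowel.
riril ~ lilil — Netas r corresponds to Basolen l between vowels (before a front vowel).
hirgeped ~ hilgepet — Netas r corresponds to Basolen l after a vowel, before a consonant other than r, m, n, p, b, f, v.
Applying these to Netas 'sirirlek':
  sirirlek → hirirlek   (s→h word-initially before a front vowel)
  hirirlek → hilirlek   (r→l between vowels (before a front vowel))
  hilirlek → hilillek   (r→l after a vowel, before a consonant other than r, m, n, p, b, f, v)
So the Basolen cognate is 'hilillek'.

hilillek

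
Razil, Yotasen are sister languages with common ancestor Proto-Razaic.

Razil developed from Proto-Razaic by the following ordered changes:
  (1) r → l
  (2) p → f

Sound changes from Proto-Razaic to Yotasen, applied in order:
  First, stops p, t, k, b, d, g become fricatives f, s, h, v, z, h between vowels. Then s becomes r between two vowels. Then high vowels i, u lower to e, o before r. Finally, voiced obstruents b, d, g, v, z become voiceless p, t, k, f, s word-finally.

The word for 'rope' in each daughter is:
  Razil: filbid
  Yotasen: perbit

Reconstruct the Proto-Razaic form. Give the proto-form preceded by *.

Position 1: Razil has f, Yotasen has p. Taking the neighbouring segments as reconstructed: Razil f could go back to *p or *f; Yotasen p can only go back to *p — the one source consistent with every daughter is *p.
Position 2: Razil has i, Yotasen has e. Razil preserves i here (none of its changes turn any other segment into i), so the proto-segment is *i.
Continuing position by position gives *pirbid; check it forward:
Razil: *pirbid > pilbid > filbid  (by unconditioned shift, unconditioned shift)
Yotasen: *pirbid > perbid > perbit  (by pre-rhotic lowering, final devoicing)
*pirbid is the unique common source.

*pirbid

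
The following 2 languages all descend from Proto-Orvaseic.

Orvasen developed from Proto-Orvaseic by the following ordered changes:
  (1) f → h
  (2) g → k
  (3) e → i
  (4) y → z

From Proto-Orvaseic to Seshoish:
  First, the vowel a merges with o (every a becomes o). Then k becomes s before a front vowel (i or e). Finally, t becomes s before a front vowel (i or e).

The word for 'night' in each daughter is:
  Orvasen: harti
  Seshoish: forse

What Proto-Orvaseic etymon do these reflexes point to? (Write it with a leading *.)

Position 2: Orvasen has a, Seshoish has o. Orvasen preserves a here (none of its changes turn any other segment into a), so the proto-segment is *a.
Position 4: Orvasen has t, Seshoish has s. Orvasen preserves t here (none of its changes turn any other segment into t), so the proto-segment is *t.
Verify the candidate proto-form against each daughter:
Orvasen: *farte > harte > harti  (by unconditioned shift, vowel merger)
Seshoish: start from *farte.
  rule 1 (vowel merger): farte → forte
  rule 2: no change — forte
  rule 3 (palatalisation): forte → forse
  ⇒ Seshoish forse
No other proto-form is consistent with every reflex, so the reconstruction is *farte.

*farte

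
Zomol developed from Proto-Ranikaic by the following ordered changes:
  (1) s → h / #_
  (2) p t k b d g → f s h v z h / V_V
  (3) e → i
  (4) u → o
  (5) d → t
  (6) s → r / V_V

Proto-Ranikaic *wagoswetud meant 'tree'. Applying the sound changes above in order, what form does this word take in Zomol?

wahoswirot

Zomol: start from *wagoswetud.
  rule 1: no change — wagoswetud
  rule 2 (intervocalic lenition): wagoswetud → wahoswesud
  rule 3 (vowel merger): wahoswesud → wahoswisud
  rule 4 (vowel merger): wahoswisud → wahoswisod
  rule 5 (unconditioned shift): wahoswisod → wahoswisot
  rule 6 (rhotacism): wahoswisot → wahoswirot
  ⇒ Zomol wahoswirot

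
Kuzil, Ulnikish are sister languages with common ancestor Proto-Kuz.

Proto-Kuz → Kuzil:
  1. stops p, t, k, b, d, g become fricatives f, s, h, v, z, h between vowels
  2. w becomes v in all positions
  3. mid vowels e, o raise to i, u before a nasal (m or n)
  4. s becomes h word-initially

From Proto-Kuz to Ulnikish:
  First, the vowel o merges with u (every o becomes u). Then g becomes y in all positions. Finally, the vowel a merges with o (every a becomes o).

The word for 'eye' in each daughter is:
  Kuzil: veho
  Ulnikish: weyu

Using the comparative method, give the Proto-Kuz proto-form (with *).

*wego

Position 3: Kuzil has h, Ulnikish has y. Taking the neighbouring segments as reconstructed: Kuzil h could go back to *k or *g or *h; Ulnikish y could go back to *g or *y — the one source consistent with every daughter is *g.
Position 4: Kuzil has o, Ulnikish has u. Kuzil preserves o here (none of its changes turn any other segment into o), so the proto-segment is *o.
Position 1: Kuzil has v, Ulnikish has w. Ulnikish preserves w here (none of its changes turn any other segment into w), so the proto-segment is *w.
This points to *wego. Verify forward in each daughter:
Kuzil: start from *wego.
  rule 1 (intervocalic lenition): wego → weho
  rule 2 (unconditioned shift): weho → veho
  rule 3: no change — veho
  rule 4: no change — veho
  ⇒ Kuzil veho
Ulnikish: *wego > wegu > weyu  (by vowel merger, unconditioned shift)
No other proto-form is consistent with every reflex, so the reconstruction is *wego.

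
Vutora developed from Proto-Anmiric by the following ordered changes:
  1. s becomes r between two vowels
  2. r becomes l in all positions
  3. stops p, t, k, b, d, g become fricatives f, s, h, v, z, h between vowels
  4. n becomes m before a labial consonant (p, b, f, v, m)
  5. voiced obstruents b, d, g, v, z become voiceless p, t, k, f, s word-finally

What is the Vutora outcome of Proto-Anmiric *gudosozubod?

Vutora: start from *gudosozubod.
  rule 1 (rhotacism): gudosozubod → gudorozubod
  rule 2 (unconditioned shift): gudorozubod → gudolozubod
  rule 3 (intervocalic lenition): gudolozubod → guzolozuvod
  rule 4: no change — guzolozuvod
  rule 5 (final devoicing): guzolozuvod → guzolozuvot
  ⇒ Vutora guzolozuvot

guzolozuvot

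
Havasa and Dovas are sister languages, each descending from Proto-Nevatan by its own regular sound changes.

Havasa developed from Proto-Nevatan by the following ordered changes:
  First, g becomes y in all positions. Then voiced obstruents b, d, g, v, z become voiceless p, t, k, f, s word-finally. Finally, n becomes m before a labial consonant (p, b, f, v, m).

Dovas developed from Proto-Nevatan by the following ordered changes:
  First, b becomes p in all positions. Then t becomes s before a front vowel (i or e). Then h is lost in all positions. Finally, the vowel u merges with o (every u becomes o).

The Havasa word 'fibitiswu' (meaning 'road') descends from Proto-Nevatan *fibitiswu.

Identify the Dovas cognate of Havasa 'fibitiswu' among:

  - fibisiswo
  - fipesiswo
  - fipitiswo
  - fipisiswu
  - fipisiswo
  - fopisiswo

Dovas: *fibitiswu
  fibitiswu → fipitiswu   [unconditioned shift]
  fipitiswu → fipisiswu   [palatalisation]
  fipisiswu (rule 3 does not apply)
  fipisiswu → fipisiswo   [vowel merger]
  giving Dovas fipisiswo.
Only 'fipisiswo' matches the regular Dovas development of *fibitiswu.

fipisiswo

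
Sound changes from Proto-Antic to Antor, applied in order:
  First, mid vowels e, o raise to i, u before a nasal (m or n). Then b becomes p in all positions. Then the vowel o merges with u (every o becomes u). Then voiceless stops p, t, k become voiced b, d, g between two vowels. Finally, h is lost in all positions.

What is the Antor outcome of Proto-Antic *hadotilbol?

adudilpul

Antor: start from *hadotilbol.
  rule 1: no change — hadotilbol
  rule 2 (unconditioned shift): hadotilbol → hadotilpol
  rule 3 (vowel merger): hadotilpol → hadutilpul
  rule 4 (intervocalic voicing): hadutilpul → hadudilpul
  rule 5 (h-loss): hadudilpul → adudilpul
  ⇒ Antor adudilpul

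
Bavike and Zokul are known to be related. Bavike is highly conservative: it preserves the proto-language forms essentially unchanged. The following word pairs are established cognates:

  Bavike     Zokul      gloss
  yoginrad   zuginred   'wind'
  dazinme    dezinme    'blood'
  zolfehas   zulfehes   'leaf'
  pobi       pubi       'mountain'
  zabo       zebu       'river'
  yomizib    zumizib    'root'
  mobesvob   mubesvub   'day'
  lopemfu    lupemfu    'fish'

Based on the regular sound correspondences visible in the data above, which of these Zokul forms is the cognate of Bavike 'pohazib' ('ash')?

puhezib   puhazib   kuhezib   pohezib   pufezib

puhezib

yoginrad ~ zuginred, zolfehas ~ zulfehes — Bavike o corresponds to Zokul u after a consonant, before a consonant other than r, m, n, p, b, f, v.
yoginrad ~ zuginred, dazinme ~ dezinme — Bavike a corresponds to Zokul e after a consonant, before a consonant other than r, m, n, p, b, f, v.
Applying these to Bavike 'pohazib':
  pohazib → puhazib   (o→u after a consonant, before a consonant other than r, m, n, p, b, f, v)
  puhazib → puhezib   (a→e after a consonant, before a consonant other than r, m, n, p, b, f, v)
So the Zokul cognate is 'puhezib'.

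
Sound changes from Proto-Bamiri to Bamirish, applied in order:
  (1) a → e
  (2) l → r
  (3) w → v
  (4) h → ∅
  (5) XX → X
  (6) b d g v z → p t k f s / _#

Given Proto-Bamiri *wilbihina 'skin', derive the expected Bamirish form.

virbine

Bamirish: start from *wilbihina.
  rule 1 (vowel merger): wilbihina → wilbihine
  rule 2 (unconditioned shift): wilbihine → wirbihine
  rule 3 (unconditioned shift): wirbihine → virbihine
  rule 4 (h-loss): virbihine → virbiine
  rule 5 (degemination): virbiine → virbine
  rule 6: no change — virbine
  ⇒ Bamirish virbine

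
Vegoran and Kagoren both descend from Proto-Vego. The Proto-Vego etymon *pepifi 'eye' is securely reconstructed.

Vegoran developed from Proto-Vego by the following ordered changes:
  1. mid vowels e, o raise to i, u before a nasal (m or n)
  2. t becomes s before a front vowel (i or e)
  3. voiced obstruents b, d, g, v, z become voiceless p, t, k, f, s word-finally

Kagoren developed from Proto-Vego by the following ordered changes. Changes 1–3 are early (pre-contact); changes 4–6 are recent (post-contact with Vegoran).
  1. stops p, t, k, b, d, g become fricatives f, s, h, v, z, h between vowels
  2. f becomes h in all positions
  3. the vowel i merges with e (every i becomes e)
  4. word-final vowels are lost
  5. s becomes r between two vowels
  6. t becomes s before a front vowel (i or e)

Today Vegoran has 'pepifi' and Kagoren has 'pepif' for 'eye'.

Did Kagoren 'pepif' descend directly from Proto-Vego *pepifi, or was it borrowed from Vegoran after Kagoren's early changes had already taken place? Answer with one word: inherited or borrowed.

If inherited, *pepifi would pass through all of Kagoren's changes:
Kagoren: *pepifi
  pepifi → pefifi   [intervocalic lenition]
  pefifi → pehihi   [unconditioned shift]
  pehihi → pehehe   [vowel merger]
  pehehe → peheh   [apocope]
  peheh (rule 5 does not apply)
  peheh (rule 6 does not apply)
  giving Kagoren peheh.
If borrowed from Vegoran 'pepifi' after the early changes, it would undergo only the recent ones:
  rule 4 (apocope): pepifi → pepif
  rule 5 (rhotacism): no change (pepif)
  rule 6 (palatalisation): no change (pepif)
  ⇒ as a loan: pepif
Kagoren 'pepif' matches the loan outcome 'pepif', not the inherited 'peheh' — it skipped the early Kagoren changes, so it was borrowed from Vegoran.

borrowed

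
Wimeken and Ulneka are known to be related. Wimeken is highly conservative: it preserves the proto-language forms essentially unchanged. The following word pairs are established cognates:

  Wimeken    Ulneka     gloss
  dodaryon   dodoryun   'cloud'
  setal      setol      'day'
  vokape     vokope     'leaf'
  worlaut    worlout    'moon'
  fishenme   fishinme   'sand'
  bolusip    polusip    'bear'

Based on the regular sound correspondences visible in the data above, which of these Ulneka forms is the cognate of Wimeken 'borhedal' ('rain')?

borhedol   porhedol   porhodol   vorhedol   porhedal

porhedol

bolusip ~ polusip — Wimeken b corresponds to Ulneka p word-initially before a back vowel.
setal ~ setol — Wimeken a corresponds to Ulneka o after a consonant, before a consonant other than r, m, n, p, b, f, v.
Applying these to Wimeken 'borhedal':
  borhedal → porhedal   (b→p word-initially before a back vowel)
  porhedal → porhedol   (a→o after a consonant, before a consonant other than r, m, n, p, b, f, v)
So the Ulneka cognate is 'porhedol'.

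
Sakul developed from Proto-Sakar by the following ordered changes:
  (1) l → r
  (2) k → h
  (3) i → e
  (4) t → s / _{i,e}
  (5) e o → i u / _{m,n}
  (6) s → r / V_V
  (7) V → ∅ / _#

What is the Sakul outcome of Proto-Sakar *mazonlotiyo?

mazunrorey

Sakul: *mazonlotiyo > mazonrotiyo > mazonroteyo > mazonroseyo > mazunroseyo > mazunroreyo > mazunrorey  (by unconditioned shift, vowel merger, palatalisation, pre-nasal raising, rhotacism, apocope)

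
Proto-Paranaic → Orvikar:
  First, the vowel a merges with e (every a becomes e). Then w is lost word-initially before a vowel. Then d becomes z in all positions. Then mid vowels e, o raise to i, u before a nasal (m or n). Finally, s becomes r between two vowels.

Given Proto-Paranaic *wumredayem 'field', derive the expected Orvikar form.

Orvikar: *wumredayem > wumredeyem > umredeyem > umrezeyem > umrezeyim  (by vowel merger, glide loss, unconditioned shift, pre-nasal raising)

umrezeyim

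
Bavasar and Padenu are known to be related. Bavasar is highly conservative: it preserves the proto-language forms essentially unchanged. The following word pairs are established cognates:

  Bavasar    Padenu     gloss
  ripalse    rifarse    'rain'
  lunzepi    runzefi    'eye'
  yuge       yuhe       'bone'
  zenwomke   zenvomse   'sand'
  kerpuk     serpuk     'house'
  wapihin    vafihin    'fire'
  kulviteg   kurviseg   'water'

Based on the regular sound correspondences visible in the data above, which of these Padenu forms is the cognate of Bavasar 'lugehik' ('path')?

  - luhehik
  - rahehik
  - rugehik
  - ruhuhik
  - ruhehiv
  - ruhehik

ruhehik

lunzepi ~ runzefi — Bavasar l corresponds to Padenu r word-initially before a back vowel.
yuge ~ yuhe — Bavasar g corresponds to Padenu h between vowels (before a front vowel).
Applying these to Bavasar 'lugehik':
  lugehik → rugehik   (l→r word-initially before a back vowel)
  rugehik → ruhehik   (g→h between vowels (before a front vowel))
So the Padenu cognate is 'ruhehik'.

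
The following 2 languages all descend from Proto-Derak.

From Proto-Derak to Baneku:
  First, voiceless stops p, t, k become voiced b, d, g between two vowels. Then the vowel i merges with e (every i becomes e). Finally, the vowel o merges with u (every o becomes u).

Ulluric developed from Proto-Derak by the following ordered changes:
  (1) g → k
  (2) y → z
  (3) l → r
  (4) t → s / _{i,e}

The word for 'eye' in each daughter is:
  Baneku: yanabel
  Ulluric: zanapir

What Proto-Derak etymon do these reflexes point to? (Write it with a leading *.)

*yanapil

Position 6: Baneku has e, Ulluric has i. Ulluric preserves i here (none of its changes turn any other segment into i), so the proto-segment is *i.
Position 7: Baneku has l, Ulluric has r. Baneku preserves l here (none of its changes turn any other segment into l), so the proto-segment is *l.
Verify the candidate proto-form against each daughter:
Baneku: *yanapil > yanabil > yanabel  (by intervocalic voicing, vowel merger)
Ulluric: *yanapil > zanapil > zanapir  (by unconditioned shift, unconditioned shift)
*yanapil is the unique common source.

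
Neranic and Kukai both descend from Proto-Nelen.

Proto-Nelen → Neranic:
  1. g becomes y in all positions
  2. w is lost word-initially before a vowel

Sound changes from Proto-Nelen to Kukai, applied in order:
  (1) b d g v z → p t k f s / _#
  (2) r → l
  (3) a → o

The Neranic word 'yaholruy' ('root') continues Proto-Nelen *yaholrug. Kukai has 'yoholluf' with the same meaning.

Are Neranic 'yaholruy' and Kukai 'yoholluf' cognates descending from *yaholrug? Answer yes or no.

no

Derive the expected Kukai reflex of *yaholrug:
Kukai: *yaholrug
  yaholrug → yaholruk   [final devoicing]
  yaholruk → yaholluk   [unconditioned shift]
  yaholluk → yoholluk   [vowel merger]
  giving Kukai yoholluk.
The regular Kukai reflex would be 'yoholluk', but the attested form is 'yoholluf'. The correspondence is irregular, so they are not cognates (the Kukai form has a different source).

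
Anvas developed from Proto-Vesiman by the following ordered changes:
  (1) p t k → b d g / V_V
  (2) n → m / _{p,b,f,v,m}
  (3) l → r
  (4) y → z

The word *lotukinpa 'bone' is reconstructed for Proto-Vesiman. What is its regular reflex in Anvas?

rodugimpa

Anvas: start from *lotukinpa.
  rule 1 (intervocalic voicing): lotukinpa → loduginpa
  rule 2 (nasal place assimilation): loduginpa → lodugimpa
  rule 3 (unconditioned shift): lodugimpa → rodugimpa
  rule 4: no change — rodugimpa
  ⇒ Anvas rodugimpa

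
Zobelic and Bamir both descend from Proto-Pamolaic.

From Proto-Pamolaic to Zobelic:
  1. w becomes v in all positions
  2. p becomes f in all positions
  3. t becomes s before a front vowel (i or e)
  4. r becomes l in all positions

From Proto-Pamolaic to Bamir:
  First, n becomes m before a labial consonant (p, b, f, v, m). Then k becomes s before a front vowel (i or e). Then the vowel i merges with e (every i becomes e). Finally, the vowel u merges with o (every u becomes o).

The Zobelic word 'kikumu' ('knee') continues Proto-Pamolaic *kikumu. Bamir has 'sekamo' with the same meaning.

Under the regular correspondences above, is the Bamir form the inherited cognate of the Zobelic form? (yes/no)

Derive the expected Bamir reflex of *kikumu:
Bamir: *kikumu
  kikumu (rule 1 does not apply)
  kikumu → sikumu   [palatalisation]
  sikumu → sekumu   [vowel merger]
  sekumu → sekomo   [vowel merger]
  giving Bamir sekomo.
The regular Bamir reflex would be 'sekomo', but the attested form is 'sekamo'. The correspondence is irregular, so they are not cognates (the Bamir form has a different source).

no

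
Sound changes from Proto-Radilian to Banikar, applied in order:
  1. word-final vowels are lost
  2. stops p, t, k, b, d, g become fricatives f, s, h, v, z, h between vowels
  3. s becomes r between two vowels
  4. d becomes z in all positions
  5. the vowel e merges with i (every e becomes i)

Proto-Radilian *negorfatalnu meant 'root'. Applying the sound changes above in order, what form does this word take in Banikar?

Banikar: start from *negorfatalnu.
  rule 1 (apocope): negorfatalnu → negorfataln
  rule 2 (intervocalic lenition): negorfataln → nehorfasaln
  rule 3 (rhotacism): nehorfasaln → nehorfaraln
  rule 4: no change — nehorfaraln
  rule 5 (vowel merger): nehorfaraln → nihorfaraln
  ⇒ Banikar nihorfaraln

nihorfaraln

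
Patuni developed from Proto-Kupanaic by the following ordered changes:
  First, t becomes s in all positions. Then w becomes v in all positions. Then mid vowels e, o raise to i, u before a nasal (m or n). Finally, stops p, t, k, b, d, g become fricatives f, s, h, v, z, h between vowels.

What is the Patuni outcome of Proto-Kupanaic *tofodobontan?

sofozovunsan

Patuni: start from *tofodobontan.
  rule 1 (unconditioned shift): tofodobontan → sofodobonsan
  rule 2: no change — sofodobonsan
  rule 3 (pre-nasal raising): sofodobonsan → sofodobunsan
  rule 4 (intervocalic lenition): sofodobunsan → sofozovunsan
  ⇒ Patuni sofozovunsan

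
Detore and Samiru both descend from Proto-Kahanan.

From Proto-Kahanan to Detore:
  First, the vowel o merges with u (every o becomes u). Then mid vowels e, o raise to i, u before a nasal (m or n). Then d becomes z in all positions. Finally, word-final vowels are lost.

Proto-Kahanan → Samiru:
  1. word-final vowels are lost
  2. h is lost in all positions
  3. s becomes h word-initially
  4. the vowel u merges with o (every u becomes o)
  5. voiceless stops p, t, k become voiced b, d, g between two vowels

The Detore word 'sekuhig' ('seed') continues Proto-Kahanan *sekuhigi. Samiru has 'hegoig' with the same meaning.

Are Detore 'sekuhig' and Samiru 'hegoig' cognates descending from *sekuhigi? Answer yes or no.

Derive the expected Samiru reflex of *sekuhigi:
Samiru: start from *sekuhigi.
  rule 1 (apocope): sekuhigi → sekuhig
  rule 2 (h-loss): sekuhig → sekuig
  rule 3 (debuccalisation): sekuig → hekuig
  rule 4 (vowel merger): hekuig → hekoig
  rule 5 (intervocalic voicing): hekoig → hegoig
  ⇒ Samiru hegoig
Samiru 'hegoig' matches the regular reflex exactly, so the pair is cognate.

yes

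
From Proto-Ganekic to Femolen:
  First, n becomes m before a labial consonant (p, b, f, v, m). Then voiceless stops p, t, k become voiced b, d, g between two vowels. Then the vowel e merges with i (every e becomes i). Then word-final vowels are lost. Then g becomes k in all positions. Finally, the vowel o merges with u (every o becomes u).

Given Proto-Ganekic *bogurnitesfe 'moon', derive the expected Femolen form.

Femolen: *bogurnitesfe
  bogurnitesfe (rule 1 does not apply)
  bogurnitesfe → bogurnidesfe   [intervocalic voicing]
  bogurnidesfe → bogurnidisfi   [vowel merger]
  bogurnidisfi → bogurnidisf   [apocope]
  bogurnidisf → bokurnidisf   [unconditioned shift]
  bokurnidisf → bukurnidisf   [vowel merger]
  giving Femolen bukurnidisf.

bukurnidisf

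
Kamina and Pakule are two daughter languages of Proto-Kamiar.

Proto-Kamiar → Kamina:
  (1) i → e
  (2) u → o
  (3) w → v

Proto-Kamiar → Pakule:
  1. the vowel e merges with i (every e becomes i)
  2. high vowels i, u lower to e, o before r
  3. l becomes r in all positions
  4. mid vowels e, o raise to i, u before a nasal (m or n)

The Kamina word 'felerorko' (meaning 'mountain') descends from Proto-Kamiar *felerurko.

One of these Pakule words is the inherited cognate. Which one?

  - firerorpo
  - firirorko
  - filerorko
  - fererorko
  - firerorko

firerorko

Pakule: start from *felerurko.
  rule 1 (vowel merger): felerurko → filirurko
  rule 2 (pre-rhotic lowering): filirurko → filerorko
  rule 3 (unconditioned shift): filerorko → firerorko
  rule 4: no change — firerorko
  ⇒ Pakule firerorko
The other candidates each miss or misapply at least one Pakule change.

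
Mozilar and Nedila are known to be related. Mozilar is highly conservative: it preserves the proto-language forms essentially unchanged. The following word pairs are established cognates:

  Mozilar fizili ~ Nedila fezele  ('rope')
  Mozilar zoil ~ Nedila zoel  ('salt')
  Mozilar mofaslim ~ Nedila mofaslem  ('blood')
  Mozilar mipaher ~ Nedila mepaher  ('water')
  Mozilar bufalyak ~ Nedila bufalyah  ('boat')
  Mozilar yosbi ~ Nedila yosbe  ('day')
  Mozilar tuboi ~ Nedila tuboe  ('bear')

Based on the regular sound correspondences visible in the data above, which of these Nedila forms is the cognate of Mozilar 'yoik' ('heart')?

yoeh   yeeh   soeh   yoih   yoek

zoil ~ zoel — Mozilar i corresponds to Nedila e after a vowel, before a consonant other than r, m, n, p, b, f, v.
bufalyak ~ bufalyah — Mozilar k corresponds to Nedila h word-finally.
Applying these to Mozilar 'yoik':
  yoik → yoek   (i→e after a vowel, before a consonant other than r, m, n, p, b, f, v)
  yoek → yoeh   (k→h word-finally)
So the Nedila cognate is 'yoeh'.

yoeh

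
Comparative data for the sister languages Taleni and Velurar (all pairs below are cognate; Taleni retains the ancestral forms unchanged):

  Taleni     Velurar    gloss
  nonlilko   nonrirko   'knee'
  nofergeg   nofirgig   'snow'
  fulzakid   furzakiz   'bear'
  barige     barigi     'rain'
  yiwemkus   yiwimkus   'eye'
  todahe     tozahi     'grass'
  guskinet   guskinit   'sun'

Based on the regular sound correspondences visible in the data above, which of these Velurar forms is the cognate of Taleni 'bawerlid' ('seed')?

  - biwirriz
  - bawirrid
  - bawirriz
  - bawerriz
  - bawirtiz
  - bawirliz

bawirriz

nofergeg ~ nofirgig — Taleni e corresponds to Velurar i after a consonant, before r.
nonlilko ~ nonrirko — Taleni l corresponds to Velurar r after a consonant, before a front vowel.
fulzakid ~ furzakiz — Taleni d corresponds to Velurar z word-finally.
Applying these to Taleni 'bawerlid':
  bawerlid → bawirlid   (e→i after a consonant, before r)
  bawirlid → bawirrid   (l→r after a consonant, before a front vowel)
  bawirrid → bawirriz   (d→z word-finally)
So the Velurar cognate is 'bawirriz'.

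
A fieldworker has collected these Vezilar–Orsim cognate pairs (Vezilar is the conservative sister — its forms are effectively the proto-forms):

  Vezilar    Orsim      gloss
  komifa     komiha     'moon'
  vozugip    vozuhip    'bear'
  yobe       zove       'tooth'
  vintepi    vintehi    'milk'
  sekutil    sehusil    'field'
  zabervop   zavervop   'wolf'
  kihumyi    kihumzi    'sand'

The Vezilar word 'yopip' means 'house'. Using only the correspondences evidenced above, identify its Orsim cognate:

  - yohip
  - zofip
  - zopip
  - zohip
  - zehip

zohip

yobe ~ zove — Vezilar y corresponds to Orsim z word-initially before a back vowel.
vintepi ~ vintehi — Vezilar p corresponds to Orsim h between vowels (before a front vowel).
Applying these to Vezilar 'yopip':
  yopip → zopip   (y→z word-initially before a back vowel)
  zopip → zohip   (p→h between vowels (before a front vowel))
So the Orsim cognate is 'zohip'.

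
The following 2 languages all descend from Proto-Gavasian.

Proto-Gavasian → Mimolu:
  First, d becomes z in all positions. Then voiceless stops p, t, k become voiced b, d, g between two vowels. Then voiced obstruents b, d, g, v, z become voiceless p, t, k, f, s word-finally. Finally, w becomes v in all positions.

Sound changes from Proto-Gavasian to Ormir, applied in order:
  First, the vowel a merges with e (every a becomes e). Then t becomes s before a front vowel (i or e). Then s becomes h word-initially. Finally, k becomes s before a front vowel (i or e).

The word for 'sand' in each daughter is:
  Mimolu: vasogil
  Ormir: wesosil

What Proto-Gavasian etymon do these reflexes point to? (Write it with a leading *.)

*wasokil

Position 5: Mimolu has g, Ormir has s. Taking the neighbouring segments as reconstructed: Mimolu g could go back to *k or *g; Ormir s could go back to *t or *k or *s — the one source consistent with every daughter is *k.
Position 2: Mimolu has a, Ormir has e. Mimolu preserves a here (none of its changes turn any other segment into a), so the proto-segment is *a.
Continuing position by position gives *wasokil; check it forward:
Mimolu: *wasokil
  wasokil (rule 1 does not apply)
  wasokil → wasogil   [intervocalic voicing]
  wasogil (rule 3 does not apply)
  wasogil → vasogil   [unconditioned shift]
  giving Mimolu vasogil.
Ormir: start from *wasokil.
  rule 1 (vowel merger): wasokil → wesokil
  rule 2: no change — wesokil
  rule 3: no change — wesokil
  rule 4 (palatalisation): wesokil → wesosil
  ⇒ Ormir wesosil
No other proto-form is consistent with every reflex, so the reconstruction is *wasokil.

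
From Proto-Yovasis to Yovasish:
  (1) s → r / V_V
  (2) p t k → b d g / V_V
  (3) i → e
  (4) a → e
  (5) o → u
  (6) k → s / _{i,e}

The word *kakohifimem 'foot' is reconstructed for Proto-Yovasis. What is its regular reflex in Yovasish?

seguhefemem

Yovasish: *kakohifimem > kagohifimem > kagohefemem > kegohefemem > keguhefemem > seguhefemem  (by intervocalic voicing, vowel merger, vowel merger, vowel merger, palatalisation)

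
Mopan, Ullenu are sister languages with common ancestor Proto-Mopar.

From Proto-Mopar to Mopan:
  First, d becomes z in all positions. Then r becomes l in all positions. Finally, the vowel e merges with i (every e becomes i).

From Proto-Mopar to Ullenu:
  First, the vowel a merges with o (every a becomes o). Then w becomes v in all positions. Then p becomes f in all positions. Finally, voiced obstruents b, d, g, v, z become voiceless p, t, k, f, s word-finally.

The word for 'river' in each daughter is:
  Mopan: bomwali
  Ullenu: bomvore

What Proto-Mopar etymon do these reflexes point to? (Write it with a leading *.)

*bomware

Position 5: Mopan has a, Ullenu has o. Mopan preserves a here (none of its changes turn any other segment into a), so the proto-segment is *a.
Position 4: Mopan has w, Ullenu has v. Mopan preserves w here (none of its changes turn any other segment into w), so the proto-segment is *w.
Verify the candidate proto-form against each daughter:
Mopan: start from *bomware.
  rule 1: no change — bomware
  rule 2 (unconditioned shift): bomware → bomwale
  rule 3 (vowel merger): bomwale → bomwali
  ⇒ Mopan bomwali
Ullenu: *bomware
  bomware → bomwore   [vowel merger]
  bomwore → bomvore   [unconditioned shift]
  bomvore (rule 3 does not apply)
  bomvore (rule 4 does not apply)
  giving Ullenu bomvore.
No other proto-form is consistent with every reflex, so the reconstruction is *bomware.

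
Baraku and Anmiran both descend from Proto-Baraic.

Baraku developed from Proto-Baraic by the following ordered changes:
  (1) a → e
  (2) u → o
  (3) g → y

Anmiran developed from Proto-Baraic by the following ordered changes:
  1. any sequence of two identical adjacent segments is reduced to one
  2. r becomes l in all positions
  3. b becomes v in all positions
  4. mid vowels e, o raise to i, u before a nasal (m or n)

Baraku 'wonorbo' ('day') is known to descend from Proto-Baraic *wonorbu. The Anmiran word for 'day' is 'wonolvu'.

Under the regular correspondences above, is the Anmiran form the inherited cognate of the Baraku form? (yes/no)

no

Derive the expected Anmiran reflex of *wonorbu:
Anmiran: *wonorbu
  wonorbu (rule 1 does not apply)
  wonorbu → wonolbu   [unconditioned shift]
  wonolbu → wonolvu   [unconditioned shift]
  wonolvu → wunolvu   [pre-nasal raising]
  giving Anmiran wunolvu.
The regular Anmiran reflex would be 'wunolvu', but the attested form is 'wonolvu'. The correspondence is irregular, so they are not cognates (the Anmiran form has a different source).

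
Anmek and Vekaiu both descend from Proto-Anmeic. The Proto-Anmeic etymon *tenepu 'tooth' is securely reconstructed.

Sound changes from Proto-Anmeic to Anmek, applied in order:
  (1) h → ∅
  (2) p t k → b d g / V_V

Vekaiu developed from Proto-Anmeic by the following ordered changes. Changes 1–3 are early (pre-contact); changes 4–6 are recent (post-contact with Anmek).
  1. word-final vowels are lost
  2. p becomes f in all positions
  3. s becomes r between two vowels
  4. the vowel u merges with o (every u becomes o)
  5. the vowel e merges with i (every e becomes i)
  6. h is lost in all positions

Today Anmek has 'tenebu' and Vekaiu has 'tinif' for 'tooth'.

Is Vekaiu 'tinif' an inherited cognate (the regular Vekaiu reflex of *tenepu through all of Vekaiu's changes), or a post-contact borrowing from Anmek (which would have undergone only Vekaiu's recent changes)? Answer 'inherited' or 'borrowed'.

If inherited, *tenepu would pass through all of Vekaiu's changes:
Vekaiu: *tenepu > tenep > tenef > tinif  (by apocope, unconditioned shift, vowel merger)
If borrowed from Anmek 'tenebu' after the early changes, it would undergo only the recent ones:
  rule 4 (vowel merger): tenebu → tenebo
  rule 5 (vowel merger): tenebo → tinibo
  rule 6 (h-loss): no change (tinibo)
  ⇒ as a loan: tinibo
Vekaiu 'tinif' matches the inherited outcome exactly, so it is an inherited cognate, not a loan.

inherited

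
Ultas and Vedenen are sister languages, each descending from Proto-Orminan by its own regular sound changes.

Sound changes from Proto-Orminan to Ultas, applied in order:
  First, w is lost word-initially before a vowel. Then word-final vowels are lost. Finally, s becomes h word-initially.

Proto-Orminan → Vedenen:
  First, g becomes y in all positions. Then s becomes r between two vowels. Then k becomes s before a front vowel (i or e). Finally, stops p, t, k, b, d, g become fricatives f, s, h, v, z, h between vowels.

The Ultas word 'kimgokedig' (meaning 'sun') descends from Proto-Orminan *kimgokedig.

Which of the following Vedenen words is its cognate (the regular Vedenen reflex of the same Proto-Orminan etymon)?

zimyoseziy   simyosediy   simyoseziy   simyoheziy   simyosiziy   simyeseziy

simyoseziy

Vedenen: *kimgokedig > kimyokediy > simyosediy > simyoseziy  (by unconditioned shift, palatalisation, intervocalic lenition)
Among the options, 'simyoseziy' alone shows every Vedenen change applied in order.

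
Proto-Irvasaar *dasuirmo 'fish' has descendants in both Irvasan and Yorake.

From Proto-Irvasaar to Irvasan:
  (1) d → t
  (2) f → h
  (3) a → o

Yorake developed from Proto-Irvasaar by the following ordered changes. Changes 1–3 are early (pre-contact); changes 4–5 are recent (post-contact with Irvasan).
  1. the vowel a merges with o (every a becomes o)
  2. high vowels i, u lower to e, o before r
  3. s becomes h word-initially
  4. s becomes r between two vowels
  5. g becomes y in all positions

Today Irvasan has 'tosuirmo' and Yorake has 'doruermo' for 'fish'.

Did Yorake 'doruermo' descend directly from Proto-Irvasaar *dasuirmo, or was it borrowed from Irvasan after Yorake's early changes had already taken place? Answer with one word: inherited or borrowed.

inherited

If inherited, *dasuirmo would pass through all of Yorake's changes:
Yorake: start from *dasuirmo.
  rule 1 (vowel merger): dasuirmo → dosuirmo
  rule 2 (pre-rhotic lowering): dosuirmo → dosuermo
  rule 3: no change — dosuermo
  rule 4 (rhotacism): dosuermo → doruermo
  rule 5: no change — doruermo
  ⇒ Yorake doruermo
If borrowed from Irvasan 'tosuirmo' after the early changes, it would undergo only the recent ones:
  rule 4 (rhotacism): tosuirmo → toruirmo
  rule 5 (unconditioned shift): no change (toruirmo)
  ⇒ as a loan: toruirmo
Yorake 'doruermo' matches the inherited outcome exactly, so it is an inherited cognate, not a loan.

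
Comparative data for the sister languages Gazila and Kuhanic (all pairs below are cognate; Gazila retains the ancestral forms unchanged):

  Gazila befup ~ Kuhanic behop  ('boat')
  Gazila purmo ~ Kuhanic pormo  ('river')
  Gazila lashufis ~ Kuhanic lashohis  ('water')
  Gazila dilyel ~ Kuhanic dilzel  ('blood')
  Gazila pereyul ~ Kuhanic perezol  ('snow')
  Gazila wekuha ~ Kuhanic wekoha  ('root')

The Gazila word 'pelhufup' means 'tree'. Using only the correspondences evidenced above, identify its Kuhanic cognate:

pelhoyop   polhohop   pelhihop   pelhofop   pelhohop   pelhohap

pelhohop

lashufis ~ lashohis — Gazila u corresponds to Kuhanic o after a consonant, before a labial obstruent.
befup ~ behop — Gazila f corresponds to Kuhanic h between vowels (before a back vowel).
befup ~ behop — Gazila u corresponds to Kuhanic o after a consonant, before a labial obstruent.
Applying these to Gazila 'pelhufup':
  pelhufup → pelhofup   (u→o after a consonant, before a labial obstruent)
  pelhofup → pelhohup   (f→h between vowels (before a back vowel))
  pelhohup → pelhohop   (u→o after a consonant, before a labial obstruent)
So the Kuhanic cognate is 'pelhohop'.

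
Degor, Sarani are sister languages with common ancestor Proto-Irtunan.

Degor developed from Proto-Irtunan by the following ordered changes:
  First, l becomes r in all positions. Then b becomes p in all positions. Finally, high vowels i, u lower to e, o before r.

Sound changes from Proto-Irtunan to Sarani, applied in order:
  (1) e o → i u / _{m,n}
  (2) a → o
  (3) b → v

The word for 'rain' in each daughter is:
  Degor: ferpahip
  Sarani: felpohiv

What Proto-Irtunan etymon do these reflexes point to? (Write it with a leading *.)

*felpahib

Position 8: Degor has p, Sarani has v. Taking the neighbouring segments as reconstructed: Degor p could go back to *p or *b; Sarani v could go back to *b or *v — the one source consistent with every daughter is *b.
Position 5: Degor has a, Sarani has o. Degor preserves a here (none of its changes turn any other segment into a), so the proto-segment is *a.
Verify the candidate proto-form against each daughter:
Degor: *felpahib > ferpahib > ferpahip  (by unconditioned shift, unconditioned shift)
Sarani: start from *felpahib.
  rule 1: no change — felpahib
  rule 2 (vowel merger): felpahib → felpohib
  rule 3 (unconditioned shift): felpohib → felpohiv
  ⇒ Sarani felpohiv
No other proto-form is consistent with every reflex, so the reconstruction is *felpahib.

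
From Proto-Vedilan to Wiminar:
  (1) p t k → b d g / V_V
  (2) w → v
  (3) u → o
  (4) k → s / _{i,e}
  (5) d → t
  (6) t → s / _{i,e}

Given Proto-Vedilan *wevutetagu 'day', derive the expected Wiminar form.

vevosetago

Wiminar: *wevutetagu > wevudedagu > vevudedagu > vevodedago > vevotetago > vevosetago  (by intervocalic voicing, unconditioned shift, vowel merger, unconditioned shift, palatalisation)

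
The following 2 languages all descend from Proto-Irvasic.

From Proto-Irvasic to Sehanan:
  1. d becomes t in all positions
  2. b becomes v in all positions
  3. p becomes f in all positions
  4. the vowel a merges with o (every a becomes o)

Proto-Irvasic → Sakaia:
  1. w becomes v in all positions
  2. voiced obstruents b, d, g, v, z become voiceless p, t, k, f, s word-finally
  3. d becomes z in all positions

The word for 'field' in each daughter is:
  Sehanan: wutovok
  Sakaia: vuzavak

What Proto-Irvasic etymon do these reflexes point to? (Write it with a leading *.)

*wudavak

Position 3: Sehanan has t, Sakaia has z. Taking the neighbouring segments as reconstructed: Sehanan t could go back to *t or *d; Sakaia z could go back to *d or *z — the one source consistent with every daughter is *d.
Position 4: Sehanan has o, Sakaia has a. Sakaia preserves a here (none of its changes turn any other segment into a), so the proto-segment is *a.
Position 6: Sehanan has o, Sakaia has a. Sakaia preserves a here (none of its changes turn any other segment into a), so the proto-segment is *a.
Verify the candidate proto-form against each daughter:
Sehanan: *wudavak > wutavak > wutovok  (by unconditioned shift, vowel merger)
Sakaia: start from *wudavak.
  rule 1 (unconditioned shift): wudavak → vudavak
  rule 2: no change — vudavak
  rule 3 (unconditioned shift): vudavak → vuzavak
  ⇒ Sakaia vuzavak
No other proto-form is consistent with every reflex, so the reconstruction is *wudavak.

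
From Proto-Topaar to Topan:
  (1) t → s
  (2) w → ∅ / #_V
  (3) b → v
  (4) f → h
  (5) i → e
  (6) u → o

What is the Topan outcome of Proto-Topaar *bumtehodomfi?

Topan: *bumtehodomfi > bumsehodomfi > vumsehodomfi > vumsehodomhi > vumsehodomhe > vomsehodomhe  (by unconditioned shift, unconditioned shift, unconditioned shift, vowel merger, vowel merger)

vomsehodomhe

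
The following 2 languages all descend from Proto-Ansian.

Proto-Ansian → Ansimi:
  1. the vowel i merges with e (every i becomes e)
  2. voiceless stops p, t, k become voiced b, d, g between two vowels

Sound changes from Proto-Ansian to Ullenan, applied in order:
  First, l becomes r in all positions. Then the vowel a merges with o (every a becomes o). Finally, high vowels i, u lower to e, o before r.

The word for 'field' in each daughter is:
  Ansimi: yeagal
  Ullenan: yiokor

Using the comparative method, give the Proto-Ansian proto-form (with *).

*yiakal

Position 3: Ansimi has a, Ullenan has o. Ansimi preserves a here (none of its changes turn any other segment into a), so the proto-segment is *a.
Position 5: Ansimi has a, Ullenan has o. Ansimi preserves a here (none of its changes turn any other segment into a), so the proto-segment is *a.
This points to *yiakal. Verify forward in each daughter:
Ansimi: *yiakal
  yiakal → yeakal   [vowel merger]
  yeakal → yeagal   [intervocalic voicing]
  giving Ansimi yeagal.
Ullenan: *yiakal > yiakar > yiokor  (by unconditioned shift, vowel merger)
*yiakal is the unique common source.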